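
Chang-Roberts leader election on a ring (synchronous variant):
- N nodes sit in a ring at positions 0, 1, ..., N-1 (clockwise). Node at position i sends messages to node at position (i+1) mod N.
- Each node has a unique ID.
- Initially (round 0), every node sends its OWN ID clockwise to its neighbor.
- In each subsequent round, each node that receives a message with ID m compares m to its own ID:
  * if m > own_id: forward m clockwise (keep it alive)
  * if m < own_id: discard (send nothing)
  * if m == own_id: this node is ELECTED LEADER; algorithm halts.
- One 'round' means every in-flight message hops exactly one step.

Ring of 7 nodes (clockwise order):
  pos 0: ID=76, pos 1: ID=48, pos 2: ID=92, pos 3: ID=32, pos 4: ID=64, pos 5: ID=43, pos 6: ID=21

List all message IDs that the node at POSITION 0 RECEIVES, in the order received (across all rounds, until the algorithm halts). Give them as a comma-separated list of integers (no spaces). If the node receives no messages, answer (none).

Round 1: pos1(id48) recv 76: fwd; pos2(id92) recv 48: drop; pos3(id32) recv 92: fwd; pos4(id64) recv 32: drop; pos5(id43) recv 64: fwd; pos6(id21) recv 43: fwd; pos0(id76) recv 21: drop
Round 2: pos2(id92) recv 76: drop; pos4(id64) recv 92: fwd; pos6(id21) recv 64: fwd; pos0(id76) recv 43: drop
Round 3: pos5(id43) recv 92: fwd; pos0(id76) recv 64: drop
Round 4: pos6(id21) recv 92: fwd
Round 5: pos0(id76) recv 92: fwd
Round 6: pos1(id48) recv 92: fwd
Round 7: pos2(id92) recv 92: ELECTED

Answer: 21,43,64,92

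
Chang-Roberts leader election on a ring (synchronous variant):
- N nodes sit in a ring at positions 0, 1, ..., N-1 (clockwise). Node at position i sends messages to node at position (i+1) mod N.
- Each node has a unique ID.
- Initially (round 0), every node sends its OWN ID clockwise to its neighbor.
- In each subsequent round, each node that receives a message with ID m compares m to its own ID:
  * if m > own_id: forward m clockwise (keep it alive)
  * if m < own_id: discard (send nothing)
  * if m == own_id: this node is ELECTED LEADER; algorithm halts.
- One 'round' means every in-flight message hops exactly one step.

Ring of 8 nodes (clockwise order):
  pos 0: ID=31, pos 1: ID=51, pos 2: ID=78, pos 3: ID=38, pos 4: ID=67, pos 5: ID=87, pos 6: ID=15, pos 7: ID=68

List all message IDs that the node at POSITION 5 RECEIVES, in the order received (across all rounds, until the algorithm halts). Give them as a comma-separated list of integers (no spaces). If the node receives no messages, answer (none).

Answer: 67,78,87

Derivation:
Round 1: pos1(id51) recv 31: drop; pos2(id78) recv 51: drop; pos3(id38) recv 78: fwd; pos4(id67) recv 38: drop; pos5(id87) recv 67: drop; pos6(id15) recv 87: fwd; pos7(id68) recv 15: drop; pos0(id31) recv 68: fwd
Round 2: pos4(id67) recv 78: fwd; pos7(id68) recv 87: fwd; pos1(id51) recv 68: fwd
Round 3: pos5(id87) recv 78: drop; pos0(id31) recv 87: fwd; pos2(id78) recv 68: drop
Round 4: pos1(id51) recv 87: fwd
Round 5: pos2(id78) recv 87: fwd
Round 6: pos3(id38) recv 87: fwd
Round 7: pos4(id67) recv 87: fwd
Round 8: pos5(id87) recv 87: ELECTED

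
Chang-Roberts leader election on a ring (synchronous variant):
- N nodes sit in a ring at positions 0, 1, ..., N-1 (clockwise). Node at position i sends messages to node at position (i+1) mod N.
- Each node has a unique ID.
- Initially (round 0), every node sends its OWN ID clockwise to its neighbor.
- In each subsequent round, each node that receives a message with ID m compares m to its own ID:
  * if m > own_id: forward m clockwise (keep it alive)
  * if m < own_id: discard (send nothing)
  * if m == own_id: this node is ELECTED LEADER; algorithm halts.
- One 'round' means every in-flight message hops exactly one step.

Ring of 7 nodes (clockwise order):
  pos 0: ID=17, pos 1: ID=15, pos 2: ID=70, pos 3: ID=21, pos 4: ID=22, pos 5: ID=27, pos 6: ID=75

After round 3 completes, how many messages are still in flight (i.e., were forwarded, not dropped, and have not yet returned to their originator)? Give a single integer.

Round 1: pos1(id15) recv 17: fwd; pos2(id70) recv 15: drop; pos3(id21) recv 70: fwd; pos4(id22) recv 21: drop; pos5(id27) recv 22: drop; pos6(id75) recv 27: drop; pos0(id17) recv 75: fwd
Round 2: pos2(id70) recv 17: drop; pos4(id22) recv 70: fwd; pos1(id15) recv 75: fwd
Round 3: pos5(id27) recv 70: fwd; pos2(id70) recv 75: fwd
After round 3: 2 messages still in flight

Answer: 2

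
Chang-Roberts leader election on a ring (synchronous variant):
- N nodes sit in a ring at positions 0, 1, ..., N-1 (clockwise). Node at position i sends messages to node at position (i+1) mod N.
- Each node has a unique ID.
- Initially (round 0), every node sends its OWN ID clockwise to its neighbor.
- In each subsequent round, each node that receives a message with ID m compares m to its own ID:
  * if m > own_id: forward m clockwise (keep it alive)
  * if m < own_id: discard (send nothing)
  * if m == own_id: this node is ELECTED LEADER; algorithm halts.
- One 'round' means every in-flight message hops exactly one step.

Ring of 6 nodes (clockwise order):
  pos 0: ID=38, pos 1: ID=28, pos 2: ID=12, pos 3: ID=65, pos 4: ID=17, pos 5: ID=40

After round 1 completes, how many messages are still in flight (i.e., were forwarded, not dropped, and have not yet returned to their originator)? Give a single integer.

Round 1: pos1(id28) recv 38: fwd; pos2(id12) recv 28: fwd; pos3(id65) recv 12: drop; pos4(id17) recv 65: fwd; pos5(id40) recv 17: drop; pos0(id38) recv 40: fwd
After round 1: 4 messages still in flight

Answer: 4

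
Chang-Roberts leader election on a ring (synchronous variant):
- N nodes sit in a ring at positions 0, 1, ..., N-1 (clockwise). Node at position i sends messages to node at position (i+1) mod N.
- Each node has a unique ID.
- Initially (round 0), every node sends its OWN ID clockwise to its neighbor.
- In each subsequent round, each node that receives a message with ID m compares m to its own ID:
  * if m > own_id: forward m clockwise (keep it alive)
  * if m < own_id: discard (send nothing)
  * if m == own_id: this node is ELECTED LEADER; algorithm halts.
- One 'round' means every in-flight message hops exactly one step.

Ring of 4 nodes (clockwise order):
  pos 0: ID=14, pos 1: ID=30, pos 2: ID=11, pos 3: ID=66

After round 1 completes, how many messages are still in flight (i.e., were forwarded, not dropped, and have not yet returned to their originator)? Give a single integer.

Answer: 2

Derivation:
Round 1: pos1(id30) recv 14: drop; pos2(id11) recv 30: fwd; pos3(id66) recv 11: drop; pos0(id14) recv 66: fwd
After round 1: 2 messages still in flight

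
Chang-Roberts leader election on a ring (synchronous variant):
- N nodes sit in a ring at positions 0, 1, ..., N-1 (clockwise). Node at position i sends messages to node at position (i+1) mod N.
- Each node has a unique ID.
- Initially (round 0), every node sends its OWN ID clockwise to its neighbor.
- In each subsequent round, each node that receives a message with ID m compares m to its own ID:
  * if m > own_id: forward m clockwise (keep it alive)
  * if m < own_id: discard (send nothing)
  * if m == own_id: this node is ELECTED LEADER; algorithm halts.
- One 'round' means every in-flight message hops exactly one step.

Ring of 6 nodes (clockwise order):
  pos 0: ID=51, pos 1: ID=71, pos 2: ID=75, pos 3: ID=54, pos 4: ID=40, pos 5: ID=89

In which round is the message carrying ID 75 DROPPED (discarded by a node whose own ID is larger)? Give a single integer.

Answer: 3

Derivation:
Round 1: pos1(id71) recv 51: drop; pos2(id75) recv 71: drop; pos3(id54) recv 75: fwd; pos4(id40) recv 54: fwd; pos5(id89) recv 40: drop; pos0(id51) recv 89: fwd
Round 2: pos4(id40) recv 75: fwd; pos5(id89) recv 54: drop; pos1(id71) recv 89: fwd
Round 3: pos5(id89) recv 75: drop; pos2(id75) recv 89: fwd
Round 4: pos3(id54) recv 89: fwd
Round 5: pos4(id40) recv 89: fwd
Round 6: pos5(id89) recv 89: ELECTED
Message ID 75 originates at pos 2; dropped at pos 5 in round 3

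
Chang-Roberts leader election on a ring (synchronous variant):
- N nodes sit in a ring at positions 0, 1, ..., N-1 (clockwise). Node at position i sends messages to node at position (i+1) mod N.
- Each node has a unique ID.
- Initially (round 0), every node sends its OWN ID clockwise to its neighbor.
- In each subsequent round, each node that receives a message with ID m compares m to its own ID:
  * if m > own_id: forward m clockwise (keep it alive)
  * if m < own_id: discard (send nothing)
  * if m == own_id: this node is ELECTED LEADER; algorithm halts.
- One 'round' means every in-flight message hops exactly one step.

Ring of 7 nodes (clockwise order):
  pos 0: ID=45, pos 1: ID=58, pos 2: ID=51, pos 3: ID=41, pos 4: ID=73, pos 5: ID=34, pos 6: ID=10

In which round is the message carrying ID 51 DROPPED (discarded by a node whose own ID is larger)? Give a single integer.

Answer: 2

Derivation:
Round 1: pos1(id58) recv 45: drop; pos2(id51) recv 58: fwd; pos3(id41) recv 51: fwd; pos4(id73) recv 41: drop; pos5(id34) recv 73: fwd; pos6(id10) recv 34: fwd; pos0(id45) recv 10: drop
Round 2: pos3(id41) recv 58: fwd; pos4(id73) recv 51: drop; pos6(id10) recv 73: fwd; pos0(id45) recv 34: drop
Round 3: pos4(id73) recv 58: drop; pos0(id45) recv 73: fwd
Round 4: pos1(id58) recv 73: fwd
Round 5: pos2(id51) recv 73: fwd
Round 6: pos3(id41) recv 73: fwd
Round 7: pos4(id73) recv 73: ELECTED
Message ID 51 originates at pos 2; dropped at pos 4 in round 2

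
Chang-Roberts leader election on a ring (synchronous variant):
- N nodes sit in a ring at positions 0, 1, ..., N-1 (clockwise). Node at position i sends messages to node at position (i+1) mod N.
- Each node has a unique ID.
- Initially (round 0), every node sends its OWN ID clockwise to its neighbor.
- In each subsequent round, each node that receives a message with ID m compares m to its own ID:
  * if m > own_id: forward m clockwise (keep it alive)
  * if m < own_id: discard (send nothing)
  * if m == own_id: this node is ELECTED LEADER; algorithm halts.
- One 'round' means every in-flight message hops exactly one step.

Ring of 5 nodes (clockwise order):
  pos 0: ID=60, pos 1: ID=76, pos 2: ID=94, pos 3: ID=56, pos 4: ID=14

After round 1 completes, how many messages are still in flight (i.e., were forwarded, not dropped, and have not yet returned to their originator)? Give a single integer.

Answer: 2

Derivation:
Round 1: pos1(id76) recv 60: drop; pos2(id94) recv 76: drop; pos3(id56) recv 94: fwd; pos4(id14) recv 56: fwd; pos0(id60) recv 14: drop
After round 1: 2 messages still in flight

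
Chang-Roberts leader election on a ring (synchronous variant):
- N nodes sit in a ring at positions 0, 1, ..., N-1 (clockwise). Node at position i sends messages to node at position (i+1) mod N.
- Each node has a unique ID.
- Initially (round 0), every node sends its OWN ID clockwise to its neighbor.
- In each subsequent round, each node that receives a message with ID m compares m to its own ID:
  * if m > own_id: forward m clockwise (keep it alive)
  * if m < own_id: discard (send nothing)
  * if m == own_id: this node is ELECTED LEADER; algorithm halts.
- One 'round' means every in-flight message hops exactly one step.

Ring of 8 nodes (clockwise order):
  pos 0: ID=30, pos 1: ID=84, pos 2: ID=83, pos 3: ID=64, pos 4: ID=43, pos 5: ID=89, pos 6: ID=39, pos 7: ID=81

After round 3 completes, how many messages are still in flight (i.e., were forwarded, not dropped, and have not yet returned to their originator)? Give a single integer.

Answer: 2

Derivation:
Round 1: pos1(id84) recv 30: drop; pos2(id83) recv 84: fwd; pos3(id64) recv 83: fwd; pos4(id43) recv 64: fwd; pos5(id89) recv 43: drop; pos6(id39) recv 89: fwd; pos7(id81) recv 39: drop; pos0(id30) recv 81: fwd
Round 2: pos3(id64) recv 84: fwd; pos4(id43) recv 83: fwd; pos5(id89) recv 64: drop; pos7(id81) recv 89: fwd; pos1(id84) recv 81: drop
Round 3: pos4(id43) recv 84: fwd; pos5(id89) recv 83: drop; pos0(id30) recv 89: fwd
After round 3: 2 messages still in flight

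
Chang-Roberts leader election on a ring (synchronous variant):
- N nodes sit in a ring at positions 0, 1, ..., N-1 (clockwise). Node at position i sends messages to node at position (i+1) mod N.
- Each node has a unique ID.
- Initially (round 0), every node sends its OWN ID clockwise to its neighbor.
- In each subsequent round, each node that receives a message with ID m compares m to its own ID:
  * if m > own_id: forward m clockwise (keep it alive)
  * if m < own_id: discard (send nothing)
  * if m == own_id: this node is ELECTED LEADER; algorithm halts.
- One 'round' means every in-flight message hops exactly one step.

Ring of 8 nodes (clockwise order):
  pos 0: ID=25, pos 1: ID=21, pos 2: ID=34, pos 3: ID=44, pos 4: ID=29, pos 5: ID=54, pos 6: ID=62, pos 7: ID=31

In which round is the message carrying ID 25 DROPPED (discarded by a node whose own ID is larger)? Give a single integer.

Answer: 2

Derivation:
Round 1: pos1(id21) recv 25: fwd; pos2(id34) recv 21: drop; pos3(id44) recv 34: drop; pos4(id29) recv 44: fwd; pos5(id54) recv 29: drop; pos6(id62) recv 54: drop; pos7(id31) recv 62: fwd; pos0(id25) recv 31: fwd
Round 2: pos2(id34) recv 25: drop; pos5(id54) recv 44: drop; pos0(id25) recv 62: fwd; pos1(id21) recv 31: fwd
Round 3: pos1(id21) recv 62: fwd; pos2(id34) recv 31: drop
Round 4: pos2(id34) recv 62: fwd
Round 5: pos3(id44) recv 62: fwd
Round 6: pos4(id29) recv 62: fwd
Round 7: pos5(id54) recv 62: fwd
Round 8: pos6(id62) recv 62: ELECTED
Message ID 25 originates at pos 0; dropped at pos 2 in round 2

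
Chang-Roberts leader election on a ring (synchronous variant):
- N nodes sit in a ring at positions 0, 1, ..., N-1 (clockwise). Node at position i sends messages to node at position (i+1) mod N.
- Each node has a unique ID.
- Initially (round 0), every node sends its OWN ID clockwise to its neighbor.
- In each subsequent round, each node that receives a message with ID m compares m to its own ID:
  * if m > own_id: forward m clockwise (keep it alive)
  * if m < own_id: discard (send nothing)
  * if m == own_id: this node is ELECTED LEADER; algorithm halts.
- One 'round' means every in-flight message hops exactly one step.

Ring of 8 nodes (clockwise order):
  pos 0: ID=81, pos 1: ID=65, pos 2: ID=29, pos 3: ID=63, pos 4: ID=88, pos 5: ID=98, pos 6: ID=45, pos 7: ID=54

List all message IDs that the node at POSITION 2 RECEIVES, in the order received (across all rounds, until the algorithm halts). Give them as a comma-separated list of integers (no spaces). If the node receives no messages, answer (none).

Round 1: pos1(id65) recv 81: fwd; pos2(id29) recv 65: fwd; pos3(id63) recv 29: drop; pos4(id88) recv 63: drop; pos5(id98) recv 88: drop; pos6(id45) recv 98: fwd; pos7(id54) recv 45: drop; pos0(id81) recv 54: drop
Round 2: pos2(id29) recv 81: fwd; pos3(id63) recv 65: fwd; pos7(id54) recv 98: fwd
Round 3: pos3(id63) recv 81: fwd; pos4(id88) recv 65: drop; pos0(id81) recv 98: fwd
Round 4: pos4(id88) recv 81: drop; pos1(id65) recv 98: fwd
Round 5: pos2(id29) recv 98: fwd
Round 6: pos3(id63) recv 98: fwd
Round 7: pos4(id88) recv 98: fwd
Round 8: pos5(id98) recv 98: ELECTED

Answer: 65,81,98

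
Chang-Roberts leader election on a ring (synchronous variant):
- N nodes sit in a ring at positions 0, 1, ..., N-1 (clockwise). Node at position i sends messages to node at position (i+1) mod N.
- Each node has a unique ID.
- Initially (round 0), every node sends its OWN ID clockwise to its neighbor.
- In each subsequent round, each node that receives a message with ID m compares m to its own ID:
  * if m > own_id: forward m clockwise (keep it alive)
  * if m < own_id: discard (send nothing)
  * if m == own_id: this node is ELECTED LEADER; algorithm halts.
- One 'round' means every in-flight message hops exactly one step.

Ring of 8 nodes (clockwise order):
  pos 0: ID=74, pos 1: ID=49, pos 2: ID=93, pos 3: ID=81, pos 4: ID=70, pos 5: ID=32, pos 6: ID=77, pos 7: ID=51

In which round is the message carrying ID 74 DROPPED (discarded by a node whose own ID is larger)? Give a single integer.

Answer: 2

Derivation:
Round 1: pos1(id49) recv 74: fwd; pos2(id93) recv 49: drop; pos3(id81) recv 93: fwd; pos4(id70) recv 81: fwd; pos5(id32) recv 70: fwd; pos6(id77) recv 32: drop; pos7(id51) recv 77: fwd; pos0(id74) recv 51: drop
Round 2: pos2(id93) recv 74: drop; pos4(id70) recv 93: fwd; pos5(id32) recv 81: fwd; pos6(id77) recv 70: drop; pos0(id74) recv 77: fwd
Round 3: pos5(id32) recv 93: fwd; pos6(id77) recv 81: fwd; pos1(id49) recv 77: fwd
Round 4: pos6(id77) recv 93: fwd; pos7(id51) recv 81: fwd; pos2(id93) recv 77: drop
Round 5: pos7(id51) recv 93: fwd; pos0(id74) recv 81: fwd
Round 6: pos0(id74) recv 93: fwd; pos1(id49) recv 81: fwd
Round 7: pos1(id49) recv 93: fwd; pos2(id93) recv 81: drop
Round 8: pos2(id93) recv 93: ELECTED
Message ID 74 originates at pos 0; dropped at pos 2 in round 2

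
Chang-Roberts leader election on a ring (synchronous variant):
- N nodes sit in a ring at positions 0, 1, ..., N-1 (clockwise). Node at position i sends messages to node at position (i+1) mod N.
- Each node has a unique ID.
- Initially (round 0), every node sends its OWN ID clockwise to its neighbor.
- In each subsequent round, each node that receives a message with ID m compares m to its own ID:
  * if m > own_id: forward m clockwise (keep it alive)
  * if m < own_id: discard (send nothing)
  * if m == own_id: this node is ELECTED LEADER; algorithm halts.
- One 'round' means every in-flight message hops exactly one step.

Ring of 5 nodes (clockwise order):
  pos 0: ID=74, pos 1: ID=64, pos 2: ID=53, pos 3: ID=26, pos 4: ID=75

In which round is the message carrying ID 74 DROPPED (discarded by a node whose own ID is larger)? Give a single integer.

Round 1: pos1(id64) recv 74: fwd; pos2(id53) recv 64: fwd; pos3(id26) recv 53: fwd; pos4(id75) recv 26: drop; pos0(id74) recv 75: fwd
Round 2: pos2(id53) recv 74: fwd; pos3(id26) recv 64: fwd; pos4(id75) recv 53: drop; pos1(id64) recv 75: fwd
Round 3: pos3(id26) recv 74: fwd; pos4(id75) recv 64: drop; pos2(id53) recv 75: fwd
Round 4: pos4(id75) recv 74: drop; pos3(id26) recv 75: fwd
Round 5: pos4(id75) recv 75: ELECTED
Message ID 74 originates at pos 0; dropped at pos 4 in round 4

Answer: 4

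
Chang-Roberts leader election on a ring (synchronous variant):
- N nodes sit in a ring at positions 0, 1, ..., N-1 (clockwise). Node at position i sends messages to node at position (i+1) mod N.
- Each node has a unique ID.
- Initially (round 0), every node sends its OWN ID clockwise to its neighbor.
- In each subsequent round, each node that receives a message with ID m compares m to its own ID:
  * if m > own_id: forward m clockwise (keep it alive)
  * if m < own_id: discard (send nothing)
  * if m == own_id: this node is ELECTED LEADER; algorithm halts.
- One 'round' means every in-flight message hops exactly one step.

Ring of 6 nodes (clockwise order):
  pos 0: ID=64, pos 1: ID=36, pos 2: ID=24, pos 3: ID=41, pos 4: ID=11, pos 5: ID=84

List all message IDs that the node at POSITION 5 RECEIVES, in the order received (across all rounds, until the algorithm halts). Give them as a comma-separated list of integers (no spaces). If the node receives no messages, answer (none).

Round 1: pos1(id36) recv 64: fwd; pos2(id24) recv 36: fwd; pos3(id41) recv 24: drop; pos4(id11) recv 41: fwd; pos5(id84) recv 11: drop; pos0(id64) recv 84: fwd
Round 2: pos2(id24) recv 64: fwd; pos3(id41) recv 36: drop; pos5(id84) recv 41: drop; pos1(id36) recv 84: fwd
Round 3: pos3(id41) recv 64: fwd; pos2(id24) recv 84: fwd
Round 4: pos4(id11) recv 64: fwd; pos3(id41) recv 84: fwd
Round 5: pos5(id84) recv 64: drop; pos4(id11) recv 84: fwd
Round 6: pos5(id84) recv 84: ELECTED

Answer: 11,41,64,84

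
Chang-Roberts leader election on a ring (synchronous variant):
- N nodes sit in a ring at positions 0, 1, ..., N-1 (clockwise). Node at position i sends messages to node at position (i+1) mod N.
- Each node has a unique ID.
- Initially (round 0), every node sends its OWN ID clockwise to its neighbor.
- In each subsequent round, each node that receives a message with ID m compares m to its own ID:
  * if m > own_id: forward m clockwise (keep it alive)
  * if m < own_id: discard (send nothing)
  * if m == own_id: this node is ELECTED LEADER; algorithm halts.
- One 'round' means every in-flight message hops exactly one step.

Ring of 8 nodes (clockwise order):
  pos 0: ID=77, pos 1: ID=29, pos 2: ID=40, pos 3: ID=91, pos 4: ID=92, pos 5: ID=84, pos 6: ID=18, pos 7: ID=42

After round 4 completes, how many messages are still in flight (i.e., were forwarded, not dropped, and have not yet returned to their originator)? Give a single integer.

Round 1: pos1(id29) recv 77: fwd; pos2(id40) recv 29: drop; pos3(id91) recv 40: drop; pos4(id92) recv 91: drop; pos5(id84) recv 92: fwd; pos6(id18) recv 84: fwd; pos7(id42) recv 18: drop; pos0(id77) recv 42: drop
Round 2: pos2(id40) recv 77: fwd; pos6(id18) recv 92: fwd; pos7(id42) recv 84: fwd
Round 3: pos3(id91) recv 77: drop; pos7(id42) recv 92: fwd; pos0(id77) recv 84: fwd
Round 4: pos0(id77) recv 92: fwd; pos1(id29) recv 84: fwd
After round 4: 2 messages still in flight

Answer: 2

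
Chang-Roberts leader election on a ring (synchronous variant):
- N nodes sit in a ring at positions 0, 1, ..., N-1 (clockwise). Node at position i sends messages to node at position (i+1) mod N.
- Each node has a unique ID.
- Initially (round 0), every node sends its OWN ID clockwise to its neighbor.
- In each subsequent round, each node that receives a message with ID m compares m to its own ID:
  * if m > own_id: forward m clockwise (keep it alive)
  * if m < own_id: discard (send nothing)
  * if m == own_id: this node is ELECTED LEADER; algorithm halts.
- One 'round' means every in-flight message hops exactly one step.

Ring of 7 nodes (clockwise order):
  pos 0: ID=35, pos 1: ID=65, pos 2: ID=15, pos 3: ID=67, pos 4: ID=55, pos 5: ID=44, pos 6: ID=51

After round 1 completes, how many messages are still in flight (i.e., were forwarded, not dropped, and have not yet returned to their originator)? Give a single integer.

Answer: 4

Derivation:
Round 1: pos1(id65) recv 35: drop; pos2(id15) recv 65: fwd; pos3(id67) recv 15: drop; pos4(id55) recv 67: fwd; pos5(id44) recv 55: fwd; pos6(id51) recv 44: drop; pos0(id35) recv 51: fwd
After round 1: 4 messages still in flight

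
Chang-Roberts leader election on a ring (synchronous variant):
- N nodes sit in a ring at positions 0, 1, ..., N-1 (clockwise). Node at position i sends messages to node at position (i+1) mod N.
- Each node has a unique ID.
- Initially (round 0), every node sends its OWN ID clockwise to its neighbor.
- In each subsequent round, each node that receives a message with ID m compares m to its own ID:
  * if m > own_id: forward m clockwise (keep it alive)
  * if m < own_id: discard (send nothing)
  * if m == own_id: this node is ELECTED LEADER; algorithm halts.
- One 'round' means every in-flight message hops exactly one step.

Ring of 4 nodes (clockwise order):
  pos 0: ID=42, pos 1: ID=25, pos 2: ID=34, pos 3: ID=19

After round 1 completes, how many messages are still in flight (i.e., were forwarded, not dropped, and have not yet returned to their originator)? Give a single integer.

Answer: 2

Derivation:
Round 1: pos1(id25) recv 42: fwd; pos2(id34) recv 25: drop; pos3(id19) recv 34: fwd; pos0(id42) recv 19: drop
After round 1: 2 messages still in flight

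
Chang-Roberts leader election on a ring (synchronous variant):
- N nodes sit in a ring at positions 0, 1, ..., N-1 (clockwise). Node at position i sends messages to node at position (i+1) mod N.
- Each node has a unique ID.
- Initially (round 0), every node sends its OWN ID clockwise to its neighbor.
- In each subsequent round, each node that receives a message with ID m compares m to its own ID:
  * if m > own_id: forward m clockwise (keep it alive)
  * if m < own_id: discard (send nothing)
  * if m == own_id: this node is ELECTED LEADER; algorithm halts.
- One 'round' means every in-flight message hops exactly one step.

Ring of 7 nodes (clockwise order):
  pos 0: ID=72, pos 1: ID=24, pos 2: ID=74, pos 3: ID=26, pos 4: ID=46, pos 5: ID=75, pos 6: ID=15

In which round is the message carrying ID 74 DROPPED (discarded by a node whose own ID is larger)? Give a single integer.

Answer: 3

Derivation:
Round 1: pos1(id24) recv 72: fwd; pos2(id74) recv 24: drop; pos3(id26) recv 74: fwd; pos4(id46) recv 26: drop; pos5(id75) recv 46: drop; pos6(id15) recv 75: fwd; pos0(id72) recv 15: drop
Round 2: pos2(id74) recv 72: drop; pos4(id46) recv 74: fwd; pos0(id72) recv 75: fwd
Round 3: pos5(id75) recv 74: drop; pos1(id24) recv 75: fwd
Round 4: pos2(id74) recv 75: fwd
Round 5: pos3(id26) recv 75: fwd
Round 6: pos4(id46) recv 75: fwd
Round 7: pos5(id75) recv 75: ELECTED
Message ID 74 originates at pos 2; dropped at pos 5 in round 3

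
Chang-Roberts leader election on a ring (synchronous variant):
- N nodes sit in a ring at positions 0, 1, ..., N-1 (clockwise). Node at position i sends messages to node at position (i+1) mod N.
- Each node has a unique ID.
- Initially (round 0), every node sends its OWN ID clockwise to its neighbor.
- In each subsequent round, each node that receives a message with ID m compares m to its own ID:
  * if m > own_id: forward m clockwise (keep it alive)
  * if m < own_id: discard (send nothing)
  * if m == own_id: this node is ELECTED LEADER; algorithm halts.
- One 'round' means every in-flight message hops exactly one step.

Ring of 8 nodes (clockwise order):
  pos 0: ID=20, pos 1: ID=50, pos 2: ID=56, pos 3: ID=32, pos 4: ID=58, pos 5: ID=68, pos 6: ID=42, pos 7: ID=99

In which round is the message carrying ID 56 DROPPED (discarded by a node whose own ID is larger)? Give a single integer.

Round 1: pos1(id50) recv 20: drop; pos2(id56) recv 50: drop; pos3(id32) recv 56: fwd; pos4(id58) recv 32: drop; pos5(id68) recv 58: drop; pos6(id42) recv 68: fwd; pos7(id99) recv 42: drop; pos0(id20) recv 99: fwd
Round 2: pos4(id58) recv 56: drop; pos7(id99) recv 68: drop; pos1(id50) recv 99: fwd
Round 3: pos2(id56) recv 99: fwd
Round 4: pos3(id32) recv 99: fwd
Round 5: pos4(id58) recv 99: fwd
Round 6: pos5(id68) recv 99: fwd
Round 7: pos6(id42) recv 99: fwd
Round 8: pos7(id99) recv 99: ELECTED
Message ID 56 originates at pos 2; dropped at pos 4 in round 2

Answer: 2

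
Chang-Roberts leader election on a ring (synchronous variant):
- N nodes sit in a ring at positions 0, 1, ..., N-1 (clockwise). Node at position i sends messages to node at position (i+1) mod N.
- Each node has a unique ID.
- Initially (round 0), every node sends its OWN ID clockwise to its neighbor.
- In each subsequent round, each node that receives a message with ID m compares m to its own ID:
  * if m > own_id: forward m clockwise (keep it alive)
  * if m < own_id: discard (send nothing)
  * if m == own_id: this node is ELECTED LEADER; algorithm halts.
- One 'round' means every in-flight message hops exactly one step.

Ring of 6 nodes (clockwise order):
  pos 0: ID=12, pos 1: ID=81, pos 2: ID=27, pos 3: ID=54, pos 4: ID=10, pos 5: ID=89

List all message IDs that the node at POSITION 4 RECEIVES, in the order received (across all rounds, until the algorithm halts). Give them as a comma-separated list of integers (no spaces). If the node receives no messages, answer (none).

Answer: 54,81,89

Derivation:
Round 1: pos1(id81) recv 12: drop; pos2(id27) recv 81: fwd; pos3(id54) recv 27: drop; pos4(id10) recv 54: fwd; pos5(id89) recv 10: drop; pos0(id12) recv 89: fwd
Round 2: pos3(id54) recv 81: fwd; pos5(id89) recv 54: drop; pos1(id81) recv 89: fwd
Round 3: pos4(id10) recv 81: fwd; pos2(id27) recv 89: fwd
Round 4: pos5(id89) recv 81: drop; pos3(id54) recv 89: fwd
Round 5: pos4(id10) recv 89: fwd
Round 6: pos5(id89) recv 89: ELECTED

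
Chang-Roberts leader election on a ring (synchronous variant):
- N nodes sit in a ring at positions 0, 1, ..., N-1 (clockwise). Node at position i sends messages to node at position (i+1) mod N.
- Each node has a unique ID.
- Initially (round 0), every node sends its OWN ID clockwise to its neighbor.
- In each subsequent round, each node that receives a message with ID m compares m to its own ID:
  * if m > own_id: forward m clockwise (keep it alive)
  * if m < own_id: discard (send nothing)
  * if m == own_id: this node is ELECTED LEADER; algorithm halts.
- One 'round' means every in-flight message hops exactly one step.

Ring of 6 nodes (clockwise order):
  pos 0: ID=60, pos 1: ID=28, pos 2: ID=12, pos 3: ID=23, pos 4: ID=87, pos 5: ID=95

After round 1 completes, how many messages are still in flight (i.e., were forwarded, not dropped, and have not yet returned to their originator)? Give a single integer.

Round 1: pos1(id28) recv 60: fwd; pos2(id12) recv 28: fwd; pos3(id23) recv 12: drop; pos4(id87) recv 23: drop; pos5(id95) recv 87: drop; pos0(id60) recv 95: fwd
After round 1: 3 messages still in flight

Answer: 3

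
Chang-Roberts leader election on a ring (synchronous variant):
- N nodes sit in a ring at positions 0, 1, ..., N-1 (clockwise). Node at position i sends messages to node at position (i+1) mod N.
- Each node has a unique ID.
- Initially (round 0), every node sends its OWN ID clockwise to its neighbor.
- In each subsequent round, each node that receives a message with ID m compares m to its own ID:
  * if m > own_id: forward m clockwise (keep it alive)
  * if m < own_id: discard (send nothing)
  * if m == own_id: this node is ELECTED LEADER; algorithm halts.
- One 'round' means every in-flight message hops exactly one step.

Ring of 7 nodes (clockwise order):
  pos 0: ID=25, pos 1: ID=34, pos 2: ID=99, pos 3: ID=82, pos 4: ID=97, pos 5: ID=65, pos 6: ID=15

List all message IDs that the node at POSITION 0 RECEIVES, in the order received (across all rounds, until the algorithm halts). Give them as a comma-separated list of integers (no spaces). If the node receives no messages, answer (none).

Round 1: pos1(id34) recv 25: drop; pos2(id99) recv 34: drop; pos3(id82) recv 99: fwd; pos4(id97) recv 82: drop; pos5(id65) recv 97: fwd; pos6(id15) recv 65: fwd; pos0(id25) recv 15: drop
Round 2: pos4(id97) recv 99: fwd; pos6(id15) recv 97: fwd; pos0(id25) recv 65: fwd
Round 3: pos5(id65) recv 99: fwd; pos0(id25) recv 97: fwd; pos1(id34) recv 65: fwd
Round 4: pos6(id15) recv 99: fwd; pos1(id34) recv 97: fwd; pos2(id99) recv 65: drop
Round 5: pos0(id25) recv 99: fwd; pos2(id99) recv 97: drop
Round 6: pos1(id34) recv 99: fwd
Round 7: pos2(id99) recv 99: ELECTED

Answer: 15,65,97,99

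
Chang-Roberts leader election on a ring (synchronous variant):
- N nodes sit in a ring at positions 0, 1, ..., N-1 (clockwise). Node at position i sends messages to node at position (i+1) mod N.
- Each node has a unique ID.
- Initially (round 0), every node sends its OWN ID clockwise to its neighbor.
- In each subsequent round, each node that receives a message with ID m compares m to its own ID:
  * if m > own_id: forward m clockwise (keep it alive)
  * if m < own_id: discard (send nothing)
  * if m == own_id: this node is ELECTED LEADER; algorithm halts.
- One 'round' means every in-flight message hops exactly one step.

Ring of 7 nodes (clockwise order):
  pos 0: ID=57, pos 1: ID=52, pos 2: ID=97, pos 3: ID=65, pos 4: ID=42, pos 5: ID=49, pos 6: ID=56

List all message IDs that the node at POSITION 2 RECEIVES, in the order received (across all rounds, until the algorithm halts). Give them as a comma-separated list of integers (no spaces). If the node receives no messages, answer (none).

Answer: 52,57,65,97

Derivation:
Round 1: pos1(id52) recv 57: fwd; pos2(id97) recv 52: drop; pos3(id65) recv 97: fwd; pos4(id42) recv 65: fwd; pos5(id49) recv 42: drop; pos6(id56) recv 49: drop; pos0(id57) recv 56: drop
Round 2: pos2(id97) recv 57: drop; pos4(id42) recv 97: fwd; pos5(id49) recv 65: fwd
Round 3: pos5(id49) recv 97: fwd; pos6(id56) recv 65: fwd
Round 4: pos6(id56) recv 97: fwd; pos0(id57) recv 65: fwd
Round 5: pos0(id57) recv 97: fwd; pos1(id52) recv 65: fwd
Round 6: pos1(id52) recv 97: fwd; pos2(id97) recv 65: drop
Round 7: pos2(id97) recv 97: ELECTED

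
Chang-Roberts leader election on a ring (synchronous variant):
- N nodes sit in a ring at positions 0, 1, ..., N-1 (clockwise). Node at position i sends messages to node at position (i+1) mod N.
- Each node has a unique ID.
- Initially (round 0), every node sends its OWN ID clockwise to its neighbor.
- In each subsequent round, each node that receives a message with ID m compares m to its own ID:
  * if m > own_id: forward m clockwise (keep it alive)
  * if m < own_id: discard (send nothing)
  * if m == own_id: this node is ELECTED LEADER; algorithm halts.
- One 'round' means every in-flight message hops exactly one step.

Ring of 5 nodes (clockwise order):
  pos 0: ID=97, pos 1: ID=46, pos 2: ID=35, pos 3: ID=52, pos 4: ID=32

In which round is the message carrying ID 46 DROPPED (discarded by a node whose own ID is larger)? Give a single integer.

Answer: 2

Derivation:
Round 1: pos1(id46) recv 97: fwd; pos2(id35) recv 46: fwd; pos3(id52) recv 35: drop; pos4(id32) recv 52: fwd; pos0(id97) recv 32: drop
Round 2: pos2(id35) recv 97: fwd; pos3(id52) recv 46: drop; pos0(id97) recv 52: drop
Round 3: pos3(id52) recv 97: fwd
Round 4: pos4(id32) recv 97: fwd
Round 5: pos0(id97) recv 97: ELECTED
Message ID 46 originates at pos 1; dropped at pos 3 in round 2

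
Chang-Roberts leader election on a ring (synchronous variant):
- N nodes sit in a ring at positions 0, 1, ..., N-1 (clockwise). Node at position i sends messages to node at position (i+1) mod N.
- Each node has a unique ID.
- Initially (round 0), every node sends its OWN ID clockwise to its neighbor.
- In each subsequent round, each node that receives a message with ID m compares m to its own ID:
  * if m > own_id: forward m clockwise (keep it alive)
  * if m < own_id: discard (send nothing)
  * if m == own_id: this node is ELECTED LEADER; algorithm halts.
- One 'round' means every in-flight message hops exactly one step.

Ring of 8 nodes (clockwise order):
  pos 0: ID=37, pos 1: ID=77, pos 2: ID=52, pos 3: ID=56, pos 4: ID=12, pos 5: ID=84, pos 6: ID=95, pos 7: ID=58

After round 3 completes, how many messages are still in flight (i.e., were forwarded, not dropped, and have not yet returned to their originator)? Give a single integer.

Answer: 2

Derivation:
Round 1: pos1(id77) recv 37: drop; pos2(id52) recv 77: fwd; pos3(id56) recv 52: drop; pos4(id12) recv 56: fwd; pos5(id84) recv 12: drop; pos6(id95) recv 84: drop; pos7(id58) recv 95: fwd; pos0(id37) recv 58: fwd
Round 2: pos3(id56) recv 77: fwd; pos5(id84) recv 56: drop; pos0(id37) recv 95: fwd; pos1(id77) recv 58: drop
Round 3: pos4(id12) recv 77: fwd; pos1(id77) recv 95: fwd
After round 3: 2 messages still in flight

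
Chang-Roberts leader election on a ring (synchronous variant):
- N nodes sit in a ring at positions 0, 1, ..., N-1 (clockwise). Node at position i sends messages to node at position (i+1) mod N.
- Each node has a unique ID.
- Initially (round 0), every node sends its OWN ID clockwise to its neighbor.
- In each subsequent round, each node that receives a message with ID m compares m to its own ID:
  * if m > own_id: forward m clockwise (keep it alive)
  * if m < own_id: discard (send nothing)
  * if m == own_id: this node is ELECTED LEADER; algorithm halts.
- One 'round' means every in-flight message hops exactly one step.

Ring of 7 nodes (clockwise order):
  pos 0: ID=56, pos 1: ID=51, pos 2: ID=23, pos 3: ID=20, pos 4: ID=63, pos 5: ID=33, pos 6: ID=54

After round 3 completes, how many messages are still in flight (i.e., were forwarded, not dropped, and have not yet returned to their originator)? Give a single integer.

Answer: 2

Derivation:
Round 1: pos1(id51) recv 56: fwd; pos2(id23) recv 51: fwd; pos3(id20) recv 23: fwd; pos4(id63) recv 20: drop; pos5(id33) recv 63: fwd; pos6(id54) recv 33: drop; pos0(id56) recv 54: drop
Round 2: pos2(id23) recv 56: fwd; pos3(id20) recv 51: fwd; pos4(id63) recv 23: drop; pos6(id54) recv 63: fwd
Round 3: pos3(id20) recv 56: fwd; pos4(id63) recv 51: drop; pos0(id56) recv 63: fwd
After round 3: 2 messages still in flight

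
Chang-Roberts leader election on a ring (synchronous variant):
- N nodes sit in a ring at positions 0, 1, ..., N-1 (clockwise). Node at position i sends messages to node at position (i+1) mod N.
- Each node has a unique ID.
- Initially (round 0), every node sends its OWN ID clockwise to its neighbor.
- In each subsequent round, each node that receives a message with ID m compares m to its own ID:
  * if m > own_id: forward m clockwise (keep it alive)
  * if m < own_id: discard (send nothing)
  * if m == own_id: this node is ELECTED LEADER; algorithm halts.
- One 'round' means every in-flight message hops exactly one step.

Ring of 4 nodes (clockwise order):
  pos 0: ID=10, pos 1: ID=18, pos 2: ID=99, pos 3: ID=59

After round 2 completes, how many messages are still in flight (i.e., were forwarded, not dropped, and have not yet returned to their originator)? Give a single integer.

Answer: 2

Derivation:
Round 1: pos1(id18) recv 10: drop; pos2(id99) recv 18: drop; pos3(id59) recv 99: fwd; pos0(id10) recv 59: fwd
Round 2: pos0(id10) recv 99: fwd; pos1(id18) recv 59: fwd
After round 2: 2 messages still in flight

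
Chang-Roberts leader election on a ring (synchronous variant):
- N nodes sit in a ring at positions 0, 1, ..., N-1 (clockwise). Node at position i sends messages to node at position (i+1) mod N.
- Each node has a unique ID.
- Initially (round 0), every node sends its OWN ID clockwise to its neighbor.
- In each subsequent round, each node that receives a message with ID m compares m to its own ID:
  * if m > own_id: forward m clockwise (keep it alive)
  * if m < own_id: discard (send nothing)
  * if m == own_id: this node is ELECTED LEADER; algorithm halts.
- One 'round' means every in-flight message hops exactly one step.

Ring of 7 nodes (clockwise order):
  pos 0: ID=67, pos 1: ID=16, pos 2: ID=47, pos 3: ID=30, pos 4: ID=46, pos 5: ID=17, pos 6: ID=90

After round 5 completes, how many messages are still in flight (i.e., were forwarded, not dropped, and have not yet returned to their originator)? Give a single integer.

Answer: 2

Derivation:
Round 1: pos1(id16) recv 67: fwd; pos2(id47) recv 16: drop; pos3(id30) recv 47: fwd; pos4(id46) recv 30: drop; pos5(id17) recv 46: fwd; pos6(id90) recv 17: drop; pos0(id67) recv 90: fwd
Round 2: pos2(id47) recv 67: fwd; pos4(id46) recv 47: fwd; pos6(id90) recv 46: drop; pos1(id16) recv 90: fwd
Round 3: pos3(id30) recv 67: fwd; pos5(id17) recv 47: fwd; pos2(id47) recv 90: fwd
Round 4: pos4(id46) recv 67: fwd; pos6(id90) recv 47: drop; pos3(id30) recv 90: fwd
Round 5: pos5(id17) recv 67: fwd; pos4(id46) recv 90: fwd
After round 5: 2 messages still in flight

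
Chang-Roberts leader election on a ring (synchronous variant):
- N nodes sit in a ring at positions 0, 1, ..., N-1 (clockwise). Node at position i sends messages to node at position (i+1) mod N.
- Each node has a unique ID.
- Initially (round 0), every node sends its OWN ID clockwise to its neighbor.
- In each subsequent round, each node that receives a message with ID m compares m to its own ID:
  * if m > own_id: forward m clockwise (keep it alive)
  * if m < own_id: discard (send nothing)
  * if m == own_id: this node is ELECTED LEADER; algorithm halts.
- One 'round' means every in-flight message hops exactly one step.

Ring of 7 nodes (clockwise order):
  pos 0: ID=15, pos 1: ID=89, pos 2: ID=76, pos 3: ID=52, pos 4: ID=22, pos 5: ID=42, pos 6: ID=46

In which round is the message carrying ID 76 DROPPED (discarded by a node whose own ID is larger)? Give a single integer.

Answer: 6

Derivation:
Round 1: pos1(id89) recv 15: drop; pos2(id76) recv 89: fwd; pos3(id52) recv 76: fwd; pos4(id22) recv 52: fwd; pos5(id42) recv 22: drop; pos6(id46) recv 42: drop; pos0(id15) recv 46: fwd
Round 2: pos3(id52) recv 89: fwd; pos4(id22) recv 76: fwd; pos5(id42) recv 52: fwd; pos1(id89) recv 46: drop
Round 3: pos4(id22) recv 89: fwd; pos5(id42) recv 76: fwd; pos6(id46) recv 52: fwd
Round 4: pos5(id42) recv 89: fwd; pos6(id46) recv 76: fwd; pos0(id15) recv 52: fwd
Round 5: pos6(id46) recv 89: fwd; pos0(id15) recv 76: fwd; pos1(id89) recv 52: drop
Round 6: pos0(id15) recv 89: fwd; pos1(id89) recv 76: drop
Round 7: pos1(id89) recv 89: ELECTED
Message ID 76 originates at pos 2; dropped at pos 1 in round 6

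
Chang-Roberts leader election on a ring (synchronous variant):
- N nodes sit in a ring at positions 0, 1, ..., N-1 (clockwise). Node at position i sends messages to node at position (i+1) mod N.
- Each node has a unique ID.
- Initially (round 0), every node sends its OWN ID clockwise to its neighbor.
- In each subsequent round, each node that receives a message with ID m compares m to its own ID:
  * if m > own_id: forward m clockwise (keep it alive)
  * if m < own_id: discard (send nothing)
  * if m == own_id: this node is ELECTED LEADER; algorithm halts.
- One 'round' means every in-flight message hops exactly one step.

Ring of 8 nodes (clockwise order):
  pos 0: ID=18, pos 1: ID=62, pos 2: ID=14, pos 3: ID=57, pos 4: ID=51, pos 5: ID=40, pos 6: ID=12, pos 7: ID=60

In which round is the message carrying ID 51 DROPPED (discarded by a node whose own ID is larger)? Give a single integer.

Round 1: pos1(id62) recv 18: drop; pos2(id14) recv 62: fwd; pos3(id57) recv 14: drop; pos4(id51) recv 57: fwd; pos5(id40) recv 51: fwd; pos6(id12) recv 40: fwd; pos7(id60) recv 12: drop; pos0(id18) recv 60: fwd
Round 2: pos3(id57) recv 62: fwd; pos5(id40) recv 57: fwd; pos6(id12) recv 51: fwd; pos7(id60) recv 40: drop; pos1(id62) recv 60: drop
Round 3: pos4(id51) recv 62: fwd; pos6(id12) recv 57: fwd; pos7(id60) recv 51: drop
Round 4: pos5(id40) recv 62: fwd; pos7(id60) recv 57: drop
Round 5: pos6(id12) recv 62: fwd
Round 6: pos7(id60) recv 62: fwd
Round 7: pos0(id18) recv 62: fwd
Round 8: pos1(id62) recv 62: ELECTED
Message ID 51 originates at pos 4; dropped at pos 7 in round 3

Answer: 3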